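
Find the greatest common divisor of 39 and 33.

39 = 3 × 13
33 = 3 × 11
gcd(39, 33) = 3.

3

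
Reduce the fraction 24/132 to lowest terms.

24 = 2^3 × 3
132 = 2^2 × 3 × 11
gcd(24, 132) = 2^2 × 3 = 12.
Divide numerator and denominator by 12: 24/132 = 2/11.

2/11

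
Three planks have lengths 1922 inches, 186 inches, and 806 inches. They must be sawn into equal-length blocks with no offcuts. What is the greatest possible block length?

This is the greatest common divisor of 1922, 186, and 806.
1922 = 2 × 31^2
186 = 2 × 3 × 31
806 = 2 × 13 × 31
gcd(1922, 186, 806) = 2 × 31 = 62.

62 inches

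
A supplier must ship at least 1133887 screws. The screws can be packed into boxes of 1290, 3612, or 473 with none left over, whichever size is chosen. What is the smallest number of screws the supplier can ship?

The number of screws must be a common multiple of 1290, 3612, and 473, so a multiple of their LCM.
1290 = 2 × 3 × 5 × 43
3612 = 2^2 × 3 × 7 × 43
473 = 11 × 43
LCM(1290, 3612, 473) = 2^2 × 3 × 5 × 7 × 11 × 43 = 198660.
Smallest multiple of 198660 that is ≥ 1133887: ⌈1133887/198660⌉ × 198660 = 6 × 198660 = 1191960.

1191960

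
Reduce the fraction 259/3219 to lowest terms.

259 = 7 × 37
3219 = 3 × 29 × 37
gcd(259, 3219) = 37.
Divide numerator and denominator by 37: 259/3219 = 7/87.

7/87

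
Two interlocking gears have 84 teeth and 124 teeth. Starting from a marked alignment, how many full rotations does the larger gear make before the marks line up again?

The first common completion time is the LCM of the periods.
84 = 2^2 × 3 × 7
124 = 2^2 × 31
LCM(84, 124) = 2^2 × 3 × 7 × 31 = 2604.
Rotations for period 124: 2604 / 124 = 21.

21 rotations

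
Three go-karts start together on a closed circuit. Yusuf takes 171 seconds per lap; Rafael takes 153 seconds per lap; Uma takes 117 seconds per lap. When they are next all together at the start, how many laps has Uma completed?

The first common completion time is the LCM of the periods.
171 = 3^2 × 19
153 = 3^2 × 17
117 = 3^2 × 13
LCM(171, 153, 117) = 3^2 × 13 × 17 × 19 = 37791.
Laps for period 117: 37791 / 117 = 323.

323 laps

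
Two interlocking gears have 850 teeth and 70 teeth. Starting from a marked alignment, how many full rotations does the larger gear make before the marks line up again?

The first common completion time is the LCM of the periods.
850 = 2 × 5^2 × 17
70 = 2 × 5 × 7
LCM(850, 70) = 2 × 5^2 × 7 × 17 = 5950.
Rotations for period 850: 5950 / 850 = 7.

7 rotations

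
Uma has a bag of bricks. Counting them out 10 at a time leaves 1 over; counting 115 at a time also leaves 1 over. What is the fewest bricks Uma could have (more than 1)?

N − 1 must be a common multiple of 10 and 115.
10 = 2 × 5
115 = 5 × 23
LCM(10, 115) = 2 × 5 × 23 = 230.
Smallest N > 1 is LCM + 1 = 230 + 1 = 231.

231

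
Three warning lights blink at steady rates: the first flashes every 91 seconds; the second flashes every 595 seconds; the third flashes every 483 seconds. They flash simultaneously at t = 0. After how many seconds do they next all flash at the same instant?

The first simultaneous occurrence is after LCM of the individual periods.
91 = 7 × 13
595 = 5 × 7 × 17
483 = 3 × 7 × 23
LCM(91, 595, 483) = 3 × 5 × 7 × 13 × 17 × 23 = 533715.

533715 seconds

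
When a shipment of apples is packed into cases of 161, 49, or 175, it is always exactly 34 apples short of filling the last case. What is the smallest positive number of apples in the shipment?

Being 34 short of a full case of size k means N ≡ −34 (mod k), i.e. N + 34 is a multiple of each size.
161 = 7 × 23
49 = 7^2
175 = 5^2 × 7
LCM(161, 49, 175) = 5^2 × 7^2 × 23 = 28175.
Smallest positive N is 28175 − 34 = 28141.

28141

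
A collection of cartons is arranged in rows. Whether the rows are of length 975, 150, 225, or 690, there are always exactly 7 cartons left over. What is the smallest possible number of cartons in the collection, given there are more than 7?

134557

N − 7 must be a common multiple of 975, 150, 225, and 690.
975 = 3 × 5^2 × 13
150 = 2 × 3 × 5^2
225 = 3^2 × 5^2
690 = 2 × 3 × 5 × 23
LCM(975, 150, 225, 690) = 2 × 3^2 × 5^2 × 13 × 23 = 134550.
Smallest N > 7 is LCM + 7 = 134550 + 7 = 134557.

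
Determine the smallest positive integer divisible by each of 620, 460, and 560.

399280

620 = 2^2 × 5 × 31
460 = 2^2 × 5 × 23
560 = 2^4 × 5 × 7
LCM(620, 460, 560) = 2^4 × 5 × 7 × 23 × 31 = 399280.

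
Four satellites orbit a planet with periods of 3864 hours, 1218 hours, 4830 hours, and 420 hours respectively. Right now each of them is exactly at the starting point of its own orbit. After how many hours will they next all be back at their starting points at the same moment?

560280 hours

We need the least common multiple of the intervals.
3864 = 2^3 × 3 × 7 × 23
1218 = 2 × 3 × 7 × 29
4830 = 2 × 3 × 5 × 7 × 23
420 = 2^2 × 3 × 5 × 7
LCM(3864, 1218, 4830, 420) = 2^3 × 3 × 5 × 7 × 23 × 29 = 560280.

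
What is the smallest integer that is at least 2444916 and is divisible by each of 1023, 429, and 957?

2699697

The integer must be a common multiple of 1023, 429, and 957, so a multiple of their LCM.
1023 = 3 × 11 × 31
429 = 3 × 11 × 13
957 = 3 × 11 × 29
LCM(1023, 429, 957) = 3 × 11 × 13 × 29 × 31 = 385671.
Smallest multiple of 385671 that is ≥ 2444916: ⌈2444916/385671⌉ × 385671 = 7 × 385671 = 2699697.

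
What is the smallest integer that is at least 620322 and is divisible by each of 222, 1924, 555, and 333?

692640

The integer must be a common multiple of 222, 1924, 555, and 333, so a multiple of their LCM.
222 = 2 × 3 × 37
1924 = 2^2 × 13 × 37
555 = 3 × 5 × 37
333 = 3^2 × 37
LCM(222, 1924, 555, 333) = 2^2 × 3^2 × 5 × 13 × 37 = 86580.
Smallest multiple of 86580 that is ≥ 620322: ⌈620322/86580⌉ × 86580 = 8 × 86580 = 692640.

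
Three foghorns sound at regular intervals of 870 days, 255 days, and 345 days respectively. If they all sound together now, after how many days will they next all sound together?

340170 days

We need the least common multiple of the intervals.
870 = 2 × 3 × 5 × 29
255 = 3 × 5 × 17
345 = 3 × 5 × 23
LCM(870, 255, 345) = 2 × 3 × 5 × 17 × 23 × 29 = 340170.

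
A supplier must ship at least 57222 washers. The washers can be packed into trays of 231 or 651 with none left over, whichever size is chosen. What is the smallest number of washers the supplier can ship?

The number of washers must be a common multiple of 231 and 651, so a multiple of their LCM.
231 = 3 × 7 × 11
651 = 3 × 7 × 31
LCM(231, 651) = 3 × 7 × 11 × 31 = 7161.
Smallest multiple of 7161 that is ≥ 57222: ⌈57222/7161⌉ × 7161 = 8 × 7161 = 57288.

57288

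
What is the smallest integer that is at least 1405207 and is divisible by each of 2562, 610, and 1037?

1524390

The integer must be a common multiple of 2562, 610, and 1037, so a multiple of their LCM.
2562 = 2 × 3 × 7 × 61
610 = 2 × 5 × 61
1037 = 17 × 61
LCM(2562, 610, 1037) = 2 × 3 × 5 × 7 × 17 × 61 = 217770.
Smallest multiple of 217770 that is ≥ 1405207: ⌈1405207/217770⌉ × 217770 = 7 × 217770 = 1524390.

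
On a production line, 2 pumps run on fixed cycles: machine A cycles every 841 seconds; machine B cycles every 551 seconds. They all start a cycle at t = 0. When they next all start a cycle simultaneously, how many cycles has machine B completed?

29 cycles

They are all back at their starting positions together after one LCM of the periods.
841 = 29^2
551 = 19 × 29
LCM(841, 551) = 19 × 29^2 = 15979.
Cycles for period 551: 15979 / 551 = 29.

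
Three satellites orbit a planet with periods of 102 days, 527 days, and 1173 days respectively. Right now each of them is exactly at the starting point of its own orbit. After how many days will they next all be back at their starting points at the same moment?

We need the least common multiple of the intervals.
102 = 2 × 3 × 17
527 = 17 × 31
1173 = 3 × 17 × 23
LCM(102, 527, 1173) = 2 × 3 × 17 × 23 × 31 = 72726.

72726 days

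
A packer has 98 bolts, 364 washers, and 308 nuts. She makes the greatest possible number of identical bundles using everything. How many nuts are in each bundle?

Number of bundles = gcd(98, 364, 308).
98 = 2 × 7^2
364 = 2^2 × 7 × 13
308 = 2^2 × 7 × 11
gcd(98, 364, 308) = 2 × 7 = 14.
nuts per bundle = 308 / 14 = 22.

22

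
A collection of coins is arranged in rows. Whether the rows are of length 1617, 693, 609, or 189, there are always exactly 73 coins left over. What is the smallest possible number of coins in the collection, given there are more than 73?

422110

N − 73 must be a common multiple of 1617, 693, 609, and 189.
1617 = 3 × 7^2 × 11
693 = 3^2 × 7 × 11
609 = 3 × 7 × 29
189 = 3^3 × 7
LCM(1617, 693, 609, 189) = 3^3 × 7^2 × 11 × 29 = 422037.
Smallest N > 73 is LCM + 73 = 422037 + 73 = 422110.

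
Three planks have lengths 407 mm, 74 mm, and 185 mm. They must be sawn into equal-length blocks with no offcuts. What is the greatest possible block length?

37 mm

The block length must divide every plank, so the greatest is gcd(407, 74, 185).
407 = 11 × 37
74 = 2 × 37
185 = 5 × 37
gcd(407, 74, 185) = 37.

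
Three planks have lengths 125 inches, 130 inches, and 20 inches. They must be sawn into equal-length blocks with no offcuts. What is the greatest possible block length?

The block length must divide every plank, so the greatest is gcd(125, 130, 20).
125 = 5^3
130 = 2 × 5 × 13
20 = 2^2 × 5
gcd(125, 130, 20) = 5.

5 inches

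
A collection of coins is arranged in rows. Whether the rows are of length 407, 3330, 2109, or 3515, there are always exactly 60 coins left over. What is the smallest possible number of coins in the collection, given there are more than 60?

N − 60 must be a common multiple of 407, 3330, 2109, and 3515.
407 = 11 × 37
3330 = 2 × 3^2 × 5 × 37
2109 = 3 × 19 × 37
3515 = 5 × 19 × 37
LCM(407, 3330, 2109, 3515) = 2 × 3^2 × 5 × 11 × 19 × 37 = 695970.
Smallest N > 60 is LCM + 60 = 695970 + 60 = 696030.

696030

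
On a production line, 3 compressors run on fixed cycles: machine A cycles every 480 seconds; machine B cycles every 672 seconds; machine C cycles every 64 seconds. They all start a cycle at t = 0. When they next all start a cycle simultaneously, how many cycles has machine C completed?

They are all back at their starting positions together after one LCM of the periods.
480 = 2^5 × 3 × 5
672 = 2^5 × 3 × 7
64 = 2^6
LCM(480, 672, 64) = 2^6 × 3 × 5 × 7 = 6720.
Cycles for period 64: 6720 / 64 = 105.

105 cycles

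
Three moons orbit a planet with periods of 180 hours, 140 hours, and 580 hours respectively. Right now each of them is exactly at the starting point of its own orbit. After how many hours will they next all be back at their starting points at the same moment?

36540 hours

They coincide at every common multiple of the periods; the first is the LCM.
180 = 2^2 × 3^2 × 5
140 = 2^2 × 5 × 7
580 = 2^2 × 5 × 29
LCM(180, 140, 580) = 2^2 × 3^2 × 5 × 7 × 29 = 36540.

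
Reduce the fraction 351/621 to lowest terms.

13/23

351 = 3^3 × 13
621 = 3^3 × 23
gcd(351, 621) = 3^3 = 27.
Divide numerator and denominator by 27: 351/621 = 13/23.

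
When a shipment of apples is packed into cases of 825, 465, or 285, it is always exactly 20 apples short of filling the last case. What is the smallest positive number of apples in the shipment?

485905

Being 20 short of a full case of size k means N ≡ −20 (mod k), i.e. N + 20 is a multiple of each size.
825 = 3 × 5^2 × 11
465 = 3 × 5 × 31
285 = 3 × 5 × 19
LCM(825, 465, 285) = 3 × 5^2 × 11 × 19 × 31 = 485925.
Smallest positive N is 485925 − 20 = 485905.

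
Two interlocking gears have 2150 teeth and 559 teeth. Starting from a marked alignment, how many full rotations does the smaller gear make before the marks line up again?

All finish a whole number of cycles simultaneously at t = LCM of the periods.
2150 = 2 × 5^2 × 43
559 = 13 × 43
LCM(2150, 559) = 2 × 5^2 × 13 × 43 = 27950.
Rotations for period 559: 27950 / 559 = 50.

50 rotations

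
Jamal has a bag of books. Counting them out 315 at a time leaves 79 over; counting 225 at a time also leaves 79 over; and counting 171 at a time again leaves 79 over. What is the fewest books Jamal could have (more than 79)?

30004

N − 79 must be a common multiple of 315, 225, and 171.
315 = 3^2 × 5 × 7
225 = 3^2 × 5^2
171 = 3^2 × 19
LCM(315, 225, 171) = 3^2 × 5^2 × 7 × 19 = 29925.
Smallest N > 79 is LCM + 79 = 29925 + 79 = 30004.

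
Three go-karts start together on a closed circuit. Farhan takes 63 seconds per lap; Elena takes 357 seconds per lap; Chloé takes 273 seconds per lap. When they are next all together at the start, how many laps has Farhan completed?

221 laps

The first common completion time is the LCM of the periods.
63 = 3^2 × 7
357 = 3 × 7 × 17
273 = 3 × 7 × 13
LCM(63, 357, 273) = 3^2 × 7 × 13 × 17 = 13923.
Laps for period 63: 13923 / 63 = 221.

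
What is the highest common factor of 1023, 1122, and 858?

1023 = 3 × 11 × 31
1122 = 2 × 3 × 11 × 17
858 = 2 × 3 × 11 × 13
gcd(1023, 1122, 858) = 3 × 11 = 33.

33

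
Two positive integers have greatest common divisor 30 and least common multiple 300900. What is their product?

For any two positive integers, gcd × lcm = product = 30 × 300900 = 9027000.

9027000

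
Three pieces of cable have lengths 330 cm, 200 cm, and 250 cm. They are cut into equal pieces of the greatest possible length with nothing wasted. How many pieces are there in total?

78

Piece length = gcd(330, 200, 250).
330 = 2 × 3 × 5 × 11
200 = 2^3 × 5^2
250 = 2 × 5^3
gcd(330, 200, 250) = 2 × 5 = 10.
Total pieces = 330/10 + 200/10 + 250/10 = 33 + 20 + 25 = 78.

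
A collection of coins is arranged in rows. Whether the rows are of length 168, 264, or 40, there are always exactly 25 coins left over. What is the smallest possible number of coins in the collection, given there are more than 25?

N − 25 must be a common multiple of 168, 264, and 40.
168 = 2^3 × 3 × 7
264 = 2^3 × 3 × 11
40 = 2^3 × 5
LCM(168, 264, 40) = 2^3 × 3 × 5 × 7 × 11 = 9240.
Smallest N > 25 is LCM + 25 = 9240 + 25 = 9265.

9265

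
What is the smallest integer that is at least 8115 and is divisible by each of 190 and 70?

9310

The integer must be a common multiple of 190 and 70, so a multiple of their LCM.
190 = 2 × 5 × 19
70 = 2 × 5 × 7
LCM(190, 70) = 2 × 5 × 7 × 19 = 1330.
Smallest multiple of 1330 that is ≥ 8115: ⌈8115/1330⌉ × 1330 = 7 × 1330 = 9310.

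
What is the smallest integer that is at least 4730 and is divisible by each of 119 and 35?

The integer must be a common multiple of 119 and 35, so a multiple of their LCM.
119 = 7 × 17
35 = 5 × 7
LCM(119, 35) = 5 × 7 × 17 = 595.
Smallest multiple of 595 that is ≥ 4730: ⌈4730/595⌉ × 595 = 8 × 595 = 4760.

4760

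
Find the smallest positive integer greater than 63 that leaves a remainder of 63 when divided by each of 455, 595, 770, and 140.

340403

N − 63 must be a common multiple of 455, 595, 770, and 140.
455 = 5 × 7 × 13
595 = 5 × 7 × 17
770 = 2 × 5 × 7 × 11
140 = 2^2 × 5 × 7
LCM(455, 595, 770, 140) = 2^2 × 5 × 7 × 11 × 13 × 17 = 340340.
Smallest N > 63 is LCM + 63 = 340340 + 63 = 340403.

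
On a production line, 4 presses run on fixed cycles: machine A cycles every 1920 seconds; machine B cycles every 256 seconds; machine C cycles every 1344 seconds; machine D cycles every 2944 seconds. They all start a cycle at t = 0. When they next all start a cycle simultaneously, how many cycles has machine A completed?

All finish a whole number of cycles simultaneously at t = LCM of the periods.
1920 = 2^7 × 3 × 5
256 = 2^8
1344 = 2^6 × 3 × 7
2944 = 2^7 × 23
LCM(1920, 256, 1344, 2944) = 2^8 × 3 × 5 × 7 × 23 = 618240.
Cycles for period 1920: 618240 / 1920 = 322.

322 cycles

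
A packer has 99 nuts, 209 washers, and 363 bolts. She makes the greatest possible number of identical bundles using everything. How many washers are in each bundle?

Number of bundles = gcd(99, 209, 363).
99 = 3^2 × 11
209 = 11 × 19
363 = 3 × 11^2
gcd(99, 209, 363) = 11.
washers per bundle = 209 / 11 = 19.

19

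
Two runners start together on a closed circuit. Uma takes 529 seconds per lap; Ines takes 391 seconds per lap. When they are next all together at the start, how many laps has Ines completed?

23 laps

They are all back at their starting positions together after one LCM of the periods.
529 = 23^2
391 = 17 × 23
LCM(529, 391) = 17 × 23^2 = 8993.
Laps for period 391: 8993 / 391 = 23.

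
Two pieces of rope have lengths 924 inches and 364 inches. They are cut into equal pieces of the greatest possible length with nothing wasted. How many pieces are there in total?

46

Piece length = gcd(924, 364).
924 = 2^2 × 3 × 7 × 11
364 = 2^2 × 7 × 13
gcd(924, 364) = 2^2 × 7 = 28.
Total pieces = 924/28 + 364/28 = 33 + 13 = 46.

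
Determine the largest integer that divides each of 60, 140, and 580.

60 = 2^2 × 3 × 5
140 = 2^2 × 5 × 7
580 = 2^2 × 5 × 29
gcd(60, 140, 580) = 2^2 × 5 = 20.

20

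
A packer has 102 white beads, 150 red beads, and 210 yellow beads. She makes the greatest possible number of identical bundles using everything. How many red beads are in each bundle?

25

Number of bundles = gcd(102, 150, 210).
102 = 2 × 3 × 17
150 = 2 × 3 × 5^2
210 = 2 × 3 × 5 × 7
gcd(102, 150, 210) = 2 × 3 = 6.
red beads per bundle = 150 / 6 = 25.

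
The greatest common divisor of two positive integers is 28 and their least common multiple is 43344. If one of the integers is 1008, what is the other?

1204

For two integers, gcd × lcm = product, so the other is (28 × 43344) / 1008 = 1213632 / 1008 = 1204.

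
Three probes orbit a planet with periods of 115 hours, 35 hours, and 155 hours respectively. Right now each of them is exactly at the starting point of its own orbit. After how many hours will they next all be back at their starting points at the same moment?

We need the least common multiple of the intervals.
115 = 5 × 23
35 = 5 × 7
155 = 5 × 31
LCM(115, 35, 155) = 5 × 7 × 23 × 31 = 24955.

24955 hours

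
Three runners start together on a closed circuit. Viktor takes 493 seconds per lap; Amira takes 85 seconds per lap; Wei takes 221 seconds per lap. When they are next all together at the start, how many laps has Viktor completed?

65 laps

The first common completion time is the LCM of the periods.
493 = 17 × 29
85 = 5 × 17
221 = 13 × 17
LCM(493, 85, 221) = 5 × 13 × 17 × 29 = 32045.
Laps for period 493: 32045 / 493 = 65.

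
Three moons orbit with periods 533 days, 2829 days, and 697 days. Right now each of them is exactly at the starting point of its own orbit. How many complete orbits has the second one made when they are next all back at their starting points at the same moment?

The first common completion time is the LCM of the periods.
533 = 13 × 41
2829 = 3 × 23 × 41
697 = 17 × 41
LCM(533, 2829, 697) = 3 × 13 × 17 × 23 × 41 = 625209.
Orbits for period 2829: 625209 / 2829 = 221.

221 orbits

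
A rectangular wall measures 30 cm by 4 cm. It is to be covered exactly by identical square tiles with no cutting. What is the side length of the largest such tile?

2 cm

The tile side must divide both 30 and 4, so the largest is their gcd.
30 = 2 × 3 × 5
4 = 2^2
gcd(30, 4) = 2.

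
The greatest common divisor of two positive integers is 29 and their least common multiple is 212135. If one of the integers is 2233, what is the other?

For two integers, gcd × lcm = product, so the other is (29 × 212135) / 2233 = 6151915 / 2233 = 2755.

2755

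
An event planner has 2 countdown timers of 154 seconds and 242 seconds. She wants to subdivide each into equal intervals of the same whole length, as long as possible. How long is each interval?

22 seconds

By the Euclidean algorithm:
242 = 1 × 154 + 88
154 = 1 × 88 + 66
88 = 1 × 66 + 22
66 = 3 × 22 + 0
gcd(154, 242) = 22.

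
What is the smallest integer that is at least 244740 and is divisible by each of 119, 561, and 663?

255255

The integer must be a common multiple of 119, 561, and 663, so a multiple of their LCM.
119 = 7 × 17
561 = 3 × 11 × 17
663 = 3 × 13 × 17
LCM(119, 561, 663) = 3 × 7 × 11 × 13 × 17 = 51051.
Smallest multiple of 51051 that is ≥ 244740: ⌈244740/51051⌉ × 51051 = 5 × 51051 = 255255.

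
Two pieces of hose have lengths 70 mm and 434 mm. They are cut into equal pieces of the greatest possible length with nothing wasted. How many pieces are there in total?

Piece length = gcd(70, 434).
70 = 2 × 5 × 7
434 = 2 × 7 × 31
gcd(70, 434) = 2 × 7 = 14.
Total pieces = 70/14 + 434/14 = 5 + 31 = 36.

36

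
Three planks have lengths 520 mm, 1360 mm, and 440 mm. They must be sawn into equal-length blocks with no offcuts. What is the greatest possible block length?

The block length must divide every plank, so the greatest is gcd(520, 1360, 440).
520 = 2^3 × 5 × 13
1360 = 2^4 × 5 × 17
440 = 2^3 × 5 × 11
gcd(520, 1360, 440) = 2^3 × 5 = 40.

40 mm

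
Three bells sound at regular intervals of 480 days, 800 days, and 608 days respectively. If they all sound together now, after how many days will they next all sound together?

45600 days

The first simultaneous occurrence is after LCM of the individual periods.
480 = 2^5 × 3 × 5
800 = 2^5 × 5^2
608 = 2^5 × 19
LCM(480, 800, 608) = 2^5 × 3 × 5^2 × 19 = 45600.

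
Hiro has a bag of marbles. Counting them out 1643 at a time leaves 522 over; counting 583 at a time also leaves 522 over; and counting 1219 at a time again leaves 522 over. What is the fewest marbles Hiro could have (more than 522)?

416201

N − 522 must be a common multiple of 1643, 583, and 1219.
1643 = 31 × 53
583 = 11 × 53
1219 = 23 × 53
LCM(1643, 583, 1219) = 11 × 23 × 31 × 53 = 415679.
Smallest N > 522 is LCM + 522 = 415679 + 522 = 416201.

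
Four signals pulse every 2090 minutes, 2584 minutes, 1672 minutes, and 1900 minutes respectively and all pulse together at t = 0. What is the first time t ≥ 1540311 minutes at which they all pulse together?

2131800 minutes

Joint pulses occur at multiples of LCM(2090, 2584, 1672, 1900).
2090 = 2 × 5 × 11 × 19
2584 = 2^3 × 17 × 19
1672 = 2^3 × 11 × 19
1900 = 2^2 × 5^2 × 19
LCM(2090, 2584, 1672, 1900) = 2^3 × 5^2 × 11 × 17 × 19 = 710600.
Smallest multiple of 710600 that is ≥ 1540311: ⌈1540311/710600⌉ × 710600 = 3 × 710600 = 2131800.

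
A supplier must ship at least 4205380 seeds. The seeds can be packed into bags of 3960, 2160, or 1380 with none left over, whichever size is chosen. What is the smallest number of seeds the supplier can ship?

4371840

The number of seeds must be a common multiple of 3960, 2160, and 1380, so a multiple of their LCM.
3960 = 2^3 × 3^2 × 5 × 11
2160 = 2^4 × 3^3 × 5
1380 = 2^2 × 3 × 5 × 23
LCM(3960, 2160, 1380) = 2^4 × 3^3 × 5 × 11 × 23 = 546480.
Smallest multiple of 546480 that is ≥ 4205380: ⌈4205380/546480⌉ × 546480 = 8 × 546480 = 4371840.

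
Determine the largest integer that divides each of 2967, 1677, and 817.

2967 = 3 × 23 × 43
1677 = 3 × 13 × 43
817 = 19 × 43
gcd(2967, 1677, 817) = 43.

43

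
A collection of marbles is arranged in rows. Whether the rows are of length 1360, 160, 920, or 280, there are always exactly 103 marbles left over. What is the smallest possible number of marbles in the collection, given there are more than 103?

438023

N − 103 must be a common multiple of 1360, 160, 920, and 280.
1360 = 2^4 × 5 × 17
160 = 2^5 × 5
920 = 2^3 × 5 × 23
280 = 2^3 × 5 × 7
LCM(1360, 160, 920, 280) = 2^5 × 5 × 7 × 17 × 23 = 437920.
Smallest N > 103 is LCM + 103 = 437920 + 103 = 438023.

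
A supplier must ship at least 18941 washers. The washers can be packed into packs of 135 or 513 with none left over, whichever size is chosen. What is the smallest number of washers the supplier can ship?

20520

The number of washers must be a common multiple of 135 and 513, so a multiple of their LCM.
135 = 3^3 × 5
513 = 3^3 × 19
LCM(135, 513) = 3^3 × 5 × 19 = 2565.
Smallest multiple of 2565 that is ≥ 18941: ⌈18941/2565⌉ × 2565 = 8 × 2565 = 20520.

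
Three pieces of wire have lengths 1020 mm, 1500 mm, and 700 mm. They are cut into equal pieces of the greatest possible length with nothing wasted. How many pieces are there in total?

161

Piece length = gcd(1020, 1500, 700).
1020 = 2^2 × 3 × 5 × 17
1500 = 2^2 × 3 × 5^3
700 = 2^2 × 5^2 × 7
gcd(1020, 1500, 700) = 2^2 × 5 = 20.
Total pieces = 1020/20 + 1500/20 + 700/20 = 51 + 75 + 35 = 161.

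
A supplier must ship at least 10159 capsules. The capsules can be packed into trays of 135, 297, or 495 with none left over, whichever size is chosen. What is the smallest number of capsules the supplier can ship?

The number of capsules must be a common multiple of 135, 297, and 495, so a multiple of their LCM.
135 = 3^3 × 5
297 = 3^3 × 11
495 = 3^2 × 5 × 11
LCM(135, 297, 495) = 3^3 × 5 × 11 = 1485.
Smallest multiple of 1485 that is ≥ 10159: ⌈10159/1485⌉ × 1485 = 7 × 1485 = 10395.

10395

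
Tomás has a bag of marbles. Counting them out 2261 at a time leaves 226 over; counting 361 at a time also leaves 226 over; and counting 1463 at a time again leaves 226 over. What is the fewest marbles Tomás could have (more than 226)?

N − 226 must be a common multiple of 2261, 361, and 1463.
2261 = 7 × 17 × 19
361 = 19^2
1463 = 7 × 11 × 19
LCM(2261, 361, 1463) = 7 × 11 × 17 × 19^2 = 472549.
Smallest N > 226 is LCM + 226 = 472549 + 226 = 472775.

472775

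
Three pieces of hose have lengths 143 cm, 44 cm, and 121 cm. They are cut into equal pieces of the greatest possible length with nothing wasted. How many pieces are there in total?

Piece length = gcd(143, 44, 121).
143 = 11 × 13
44 = 2^2 × 11
121 = 11^2
gcd(143, 44, 121) = 11.
Total pieces = 143/11 + 44/11 + 121/11 = 13 + 4 + 11 = 28.

28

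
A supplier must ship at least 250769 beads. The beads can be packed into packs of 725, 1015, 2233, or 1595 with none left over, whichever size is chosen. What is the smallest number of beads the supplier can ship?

279125

The number of beads must be a common multiple of 725, 1015, 2233, and 1595, so a multiple of their LCM.
725 = 5^2 × 29
1015 = 5 × 7 × 29
2233 = 7 × 11 × 29
1595 = 5 × 11 × 29
LCM(725, 1015, 2233, 1595) = 5^2 × 7 × 11 × 29 = 55825.
Smallest multiple of 55825 that is ≥ 250769: ⌈250769/55825⌉ × 55825 = 5 × 55825 = 279125.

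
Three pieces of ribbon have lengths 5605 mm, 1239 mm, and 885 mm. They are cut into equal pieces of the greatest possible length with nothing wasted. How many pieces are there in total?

131

Piece length = gcd(5605, 1239, 885).
5605 = 5 × 19 × 59
1239 = 3 × 7 × 59
885 = 3 × 5 × 59
gcd(5605, 1239, 885) = 59.
Total pieces = 5605/59 + 1239/59 + 885/59 = 95 + 21 + 15 = 131.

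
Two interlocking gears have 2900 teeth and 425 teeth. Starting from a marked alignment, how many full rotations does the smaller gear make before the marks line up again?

All finish a whole number of cycles simultaneously at t = LCM of the periods.
2900 = 2^2 × 5^2 × 29
425 = 5^2 × 17
LCM(2900, 425) = 2^2 × 5^2 × 17 × 29 = 49300.
Rotations for period 425: 49300 / 425 = 116.

116 rotations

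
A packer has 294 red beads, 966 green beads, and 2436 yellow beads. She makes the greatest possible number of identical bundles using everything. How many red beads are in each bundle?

Number of bundles = gcd(294, 966, 2436).
294 = 2 × 3 × 7^2
966 = 2 × 3 × 7 × 23
2436 = 2^2 × 3 × 7 × 29
gcd(294, 966, 2436) = 2 × 3 × 7 = 42.
red beads per bundle = 294 / 42 = 7.

7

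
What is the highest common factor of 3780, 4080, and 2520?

60

3780 = 2^2 × 3^3 × 5 × 7
4080 = 2^4 × 3 × 5 × 17
2520 = 2^3 × 3^2 × 5 × 7
gcd(3780, 4080, 2520) = 2^2 × 3 × 5 = 60.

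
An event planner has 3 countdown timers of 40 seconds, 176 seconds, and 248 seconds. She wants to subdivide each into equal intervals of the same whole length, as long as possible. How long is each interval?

The interval must divide each timer length; the longest such is the gcd.
40 = 2^3 × 5
176 = 2^4 × 11
248 = 2^3 × 31
gcd(40, 176, 248) = 2^3 = 8.

8 seconds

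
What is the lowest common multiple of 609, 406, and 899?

609 = 3 × 7 × 29
406 = 2 × 7 × 29
899 = 29 × 31
LCM(609, 406, 899) = 2 × 3 × 7 × 29 × 31 = 37758.

37758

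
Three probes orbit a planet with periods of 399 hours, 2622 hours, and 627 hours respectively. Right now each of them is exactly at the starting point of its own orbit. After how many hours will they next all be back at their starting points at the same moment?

They coincide at every common multiple of the periods; the first is the LCM.
399 = 3 × 7 × 19
2622 = 2 × 3 × 19 × 23
627 = 3 × 11 × 19
LCM(399, 2622, 627) = 2 × 3 × 7 × 11 × 19 × 23 = 201894.

201894 hours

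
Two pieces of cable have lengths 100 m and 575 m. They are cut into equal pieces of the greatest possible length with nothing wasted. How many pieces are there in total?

Piece length = gcd(100, 575).
100 = 2^2 × 5^2
575 = 5^2 × 23
gcd(100, 575) = 5^2 = 25.
Total pieces = 100/25 + 575/25 = 4 + 23 = 27.

27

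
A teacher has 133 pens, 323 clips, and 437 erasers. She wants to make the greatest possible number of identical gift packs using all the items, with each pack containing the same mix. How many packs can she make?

19 packs

The pack count must divide each quantity, so the greatest is gcd(133, 323, 437).
133 = 7 × 19
323 = 17 × 19
437 = 19 × 23
gcd(133, 323, 437) = 19.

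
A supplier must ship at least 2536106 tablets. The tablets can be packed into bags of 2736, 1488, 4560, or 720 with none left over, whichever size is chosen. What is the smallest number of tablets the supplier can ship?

2544480

The number of tablets must be a common multiple of 2736, 1488, 4560, and 720, so a multiple of their LCM.
2736 = 2^4 × 3^2 × 19
1488 = 2^4 × 3 × 31
4560 = 2^4 × 3 × 5 × 19
720 = 2^4 × 3^2 × 5
LCM(2736, 1488, 4560, 720) = 2^4 × 3^2 × 5 × 19 × 31 = 424080.
Smallest multiple of 424080 that is ≥ 2536106: ⌈2536106/424080⌉ × 424080 = 6 × 424080 = 2544480.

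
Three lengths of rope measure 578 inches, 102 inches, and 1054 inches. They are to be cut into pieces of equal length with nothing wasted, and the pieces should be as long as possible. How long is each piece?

34 inches

The greatest length dividing all of 578, 102, and 1054 is their gcd.
578 = 2 × 17^2
102 = 2 × 3 × 17
1054 = 2 × 17 × 31
gcd(578, 102, 1054) = 2 × 17 = 34.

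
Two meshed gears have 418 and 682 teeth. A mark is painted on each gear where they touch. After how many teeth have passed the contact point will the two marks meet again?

12958 teeth

We need the least common multiple of the intervals.
418 = 2 × 11 × 19
682 = 2 × 11 × 31
LCM(418, 682) = 2 × 11 × 19 × 31 = 12958.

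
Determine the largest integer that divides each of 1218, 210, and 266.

14

1218 = 2 × 3 × 7 × 29
210 = 2 × 3 × 5 × 7
266 = 2 × 7 × 19
gcd(1218, 210, 266) = 2 × 7 = 14.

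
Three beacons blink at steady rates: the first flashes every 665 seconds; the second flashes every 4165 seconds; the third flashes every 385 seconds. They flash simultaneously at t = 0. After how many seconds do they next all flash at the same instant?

The first simultaneous occurrence is after LCM of the individual periods.
665 = 5 × 7 × 19
4165 = 5 × 7^2 × 17
385 = 5 × 7 × 11
LCM(665, 4165, 385) = 5 × 7^2 × 11 × 17 × 19 = 870485.

870485 seconds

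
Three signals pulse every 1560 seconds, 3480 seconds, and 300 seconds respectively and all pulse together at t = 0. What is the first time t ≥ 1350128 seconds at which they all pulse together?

Joint pulses occur at multiples of LCM(1560, 3480, 300).
1560 = 2^3 × 3 × 5 × 13
3480 = 2^3 × 3 × 5 × 29
300 = 2^2 × 3 × 5^2
LCM(1560, 3480, 300) = 2^3 × 3 × 5^2 × 13 × 29 = 226200.
Smallest multiple of 226200 that is ≥ 1350128: ⌈1350128/226200⌉ × 226200 = 6 × 226200 = 1357200.

1357200 seconds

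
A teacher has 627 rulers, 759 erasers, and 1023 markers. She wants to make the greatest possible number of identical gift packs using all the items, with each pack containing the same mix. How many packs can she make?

The pack count must divide each quantity, so the greatest is gcd(627, 759, 1023).
627 = 3 × 11 × 19
759 = 3 × 11 × 23
1023 = 3 × 11 × 31
gcd(627, 759, 1023) = 3 × 11 = 33.

33 packs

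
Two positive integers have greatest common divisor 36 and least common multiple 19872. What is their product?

715392

For any two positive integers, gcd × lcm = product = 36 × 19872 = 715392.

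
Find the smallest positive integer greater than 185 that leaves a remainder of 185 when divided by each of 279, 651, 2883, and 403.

787244

N − 185 must be a common multiple of 279, 651, 2883, and 403.
279 = 3^2 × 31
651 = 3 × 7 × 31
2883 = 3 × 31^2
403 = 13 × 31
LCM(279, 651, 2883, 403) = 3^2 × 7 × 13 × 31^2 = 787059.
Smallest N > 185 is LCM + 185 = 787059 + 185 = 787244.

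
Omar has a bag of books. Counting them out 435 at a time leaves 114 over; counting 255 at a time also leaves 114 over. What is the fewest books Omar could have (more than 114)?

7509

N − 114 must be a common multiple of 435 and 255.
435 = 3 × 5 × 29
255 = 3 × 5 × 17
LCM(435, 255) = 3 × 5 × 17 × 29 = 7395.
Smallest N > 114 is LCM + 114 = 7395 + 114 = 7509.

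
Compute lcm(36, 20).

180

36 = 2^2 × 3^2
20 = 2^2 × 5
LCM(36, 20) = 2^2 × 3^2 × 5 = 180.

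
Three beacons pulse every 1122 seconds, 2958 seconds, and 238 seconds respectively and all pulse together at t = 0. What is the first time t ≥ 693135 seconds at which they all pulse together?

Joint pulses occur at multiples of LCM(1122, 2958, 238).
1122 = 2 × 3 × 11 × 17
2958 = 2 × 3 × 17 × 29
238 = 2 × 7 × 17
LCM(1122, 2958, 238) = 2 × 3 × 7 × 11 × 17 × 29 = 227766.
Smallest multiple of 227766 that is ≥ 693135: ⌈693135/227766⌉ × 227766 = 4 × 227766 = 911064.

911064 seconds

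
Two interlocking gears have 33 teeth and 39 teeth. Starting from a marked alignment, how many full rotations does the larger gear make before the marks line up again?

The first common completion time is the LCM of the periods.
33 = 3 × 11
39 = 3 × 13
LCM(33, 39) = 3 × 11 × 13 = 429.
Rotations for period 39: 429 / 39 = 11.

11 rotations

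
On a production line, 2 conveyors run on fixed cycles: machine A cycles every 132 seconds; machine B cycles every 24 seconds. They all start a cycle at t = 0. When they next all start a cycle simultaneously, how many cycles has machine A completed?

They are all back at their starting positions together after one LCM of the periods.
132 = 2^2 × 3 × 11
24 = 2^3 × 3
LCM(132, 24) = 2^3 × 3 × 11 = 264.
Cycles for period 132: 264 / 132 = 2.

2 cycles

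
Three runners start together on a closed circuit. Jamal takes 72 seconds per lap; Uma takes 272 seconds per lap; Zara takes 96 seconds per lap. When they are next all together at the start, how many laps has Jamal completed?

68 laps

All finish a whole number of cycles simultaneously at t = LCM of the periods.
72 = 2^3 × 3^2
272 = 2^4 × 17
96 = 2^5 × 3
LCM(72, 272, 96) = 2^5 × 3^2 × 17 = 4896.
Laps for period 72: 4896 / 72 = 68.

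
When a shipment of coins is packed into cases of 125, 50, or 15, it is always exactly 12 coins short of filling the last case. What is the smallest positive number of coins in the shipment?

738

Being 12 short of a full case of size k means N ≡ −12 (mod k), i.e. N + 12 is a multiple of each size.
125 = 5^3
50 = 2 × 5^2
15 = 3 × 5
LCM(125, 50, 15) = 2 × 3 × 5^3 = 750.
Smallest positive N is 750 − 12 = 738.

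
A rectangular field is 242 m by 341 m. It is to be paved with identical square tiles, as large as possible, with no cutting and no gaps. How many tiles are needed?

Tile side = gcd(242, 341).
242 = 2 × 11^2
341 = 11 × 31
gcd(242, 341) = 11.
Tiles: (242/11) × (341/11) = 22 × 31 = 682.

682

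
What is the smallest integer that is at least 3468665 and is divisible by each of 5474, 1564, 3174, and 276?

The integer must be a common multiple of 5474, 1564, 3174, and 276, so a multiple of their LCM.
5474 = 2 × 7 × 17 × 23
1564 = 2^2 × 17 × 23
3174 = 2 × 3 × 23^2
276 = 2^2 × 3 × 23
LCM(5474, 1564, 3174, 276) = 2^2 × 3 × 7 × 17 × 23^2 = 755412.
Smallest multiple of 755412 that is ≥ 3468665: ⌈3468665/755412⌉ × 755412 = 5 × 755412 = 3777060.

3777060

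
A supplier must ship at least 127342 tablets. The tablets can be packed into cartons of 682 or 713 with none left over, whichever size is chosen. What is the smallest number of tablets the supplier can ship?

141174

The number of tablets must be a common multiple of 682 and 713, so a multiple of their LCM.
682 = 2 × 11 × 31
713 = 23 × 31
LCM(682, 713) = 2 × 11 × 23 × 31 = 15686.
Smallest multiple of 15686 that is ≥ 127342: ⌈127342/15686⌉ × 15686 = 9 × 15686 = 141174.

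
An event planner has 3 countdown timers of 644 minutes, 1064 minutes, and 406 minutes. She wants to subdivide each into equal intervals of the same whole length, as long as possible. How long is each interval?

The interval must divide each timer length; the longest such is the gcd.
644 = 2^2 × 7 × 23
1064 = 2^3 × 7 × 19
406 = 2 × 7 × 29
gcd(644, 1064, 406) = 2 × 7 = 14.

14 minutes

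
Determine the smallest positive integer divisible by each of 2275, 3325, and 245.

2275 = 5^2 × 7 × 13
3325 = 5^2 × 7 × 19
245 = 5 × 7^2
LCM(2275, 3325, 245) = 5^2 × 7^2 × 13 × 19 = 302575.

302575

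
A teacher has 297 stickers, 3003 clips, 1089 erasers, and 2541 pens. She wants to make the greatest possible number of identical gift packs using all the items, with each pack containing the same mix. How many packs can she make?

The pack count must divide each quantity, so the greatest is gcd(297, 3003, 1089, 2541).
297 = 3^3 × 11
3003 = 3 × 7 × 11 × 13
1089 = 3^2 × 11^2
2541 = 3 × 7 × 11^2
gcd(297, 3003, 1089, 2541) = 3 × 11 = 33.

33 packs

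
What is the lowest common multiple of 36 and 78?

36 = 2^2 × 3^2
78 = 2 × 3 × 13
LCM(36, 78) = 2^2 × 3^2 × 13 = 468.

468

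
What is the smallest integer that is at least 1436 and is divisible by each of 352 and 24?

The integer must be a common multiple of 352 and 24, so a multiple of their LCM.
352 = 2^5 × 11
24 = 2^3 × 3
LCM(352, 24) = 2^5 × 3 × 11 = 1056.
Smallest multiple of 1056 that is ≥ 1436: ⌈1436/1056⌉ × 1056 = 2 × 1056 = 2112.

2112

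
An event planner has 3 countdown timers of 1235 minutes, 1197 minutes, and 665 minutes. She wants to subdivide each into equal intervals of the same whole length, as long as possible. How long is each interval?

19 minutes

The interval must divide each timer length; the longest such is the gcd.
1235 = 5 × 13 × 19
1197 = 3^2 × 7 × 19
665 = 5 × 7 × 19
gcd(1235, 1197, 665) = 19.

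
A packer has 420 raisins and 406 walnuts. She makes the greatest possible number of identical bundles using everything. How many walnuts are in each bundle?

29

Number of bundles = gcd(420, 406).
420 = 2^2 × 3 × 5 × 7
406 = 2 × 7 × 29
gcd(420, 406) = 2 × 7 = 14.
walnuts per bundle = 406 / 14 = 29.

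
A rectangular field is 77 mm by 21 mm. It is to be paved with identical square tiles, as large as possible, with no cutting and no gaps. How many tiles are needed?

Tile side = gcd(77, 21).
77 = 7 × 11
21 = 3 × 7
gcd(77, 21) = 7.
Tiles: (77/7) × (21/7) = 11 × 3 = 33.

33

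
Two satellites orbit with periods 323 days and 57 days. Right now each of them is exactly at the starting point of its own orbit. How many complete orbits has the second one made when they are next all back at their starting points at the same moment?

They are all back at their starting positions together after one LCM of the periods.
323 = 17 × 19
57 = 3 × 19
LCM(323, 57) = 3 × 17 × 19 = 969.
Orbits for period 57: 969 / 57 = 17.

17 orbits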